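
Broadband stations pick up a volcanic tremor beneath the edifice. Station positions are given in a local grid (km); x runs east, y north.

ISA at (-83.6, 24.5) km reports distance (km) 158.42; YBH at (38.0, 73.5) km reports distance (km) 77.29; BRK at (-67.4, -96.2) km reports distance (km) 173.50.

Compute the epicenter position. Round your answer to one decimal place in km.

(73.6, 4.9)

Circle about each station: (x + 83.6)² + (y − 24.5)² = 158.42²; (x − 38.0)² + (y − 73.5)² = 77.29²; (x + 67.4)² + (y + 96.2)² = 173.50².
Subtracting pairs of circle equations eliminates x²+y² and gives linear equations (the radical axes):
243.2 x + 98.0 y = 18380.19
32.4 x − 241.4 y = 1202.64
Solving the 2×2 system: x ≈ 73.6, y ≈ 4.9 km.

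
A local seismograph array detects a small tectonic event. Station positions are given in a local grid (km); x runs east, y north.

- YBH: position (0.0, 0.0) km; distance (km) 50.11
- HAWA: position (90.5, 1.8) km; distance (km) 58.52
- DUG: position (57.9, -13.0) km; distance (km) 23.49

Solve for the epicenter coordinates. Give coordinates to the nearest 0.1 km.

x ≈ 40.8 km, y ≈ -29.1 km

Circle about each station: x² + y² = 50.11²; (x − 90.5)² + (y − 1.8)² = 58.52²; (x − 57.9)² + (y + 13.0)² = 23.49².
Subtracting pairs of circle equations eliminates x²+y² and gives linear equations (the radical axes):
181.0 x + 3.6 y = 7279.91
115.8 x − 26.0 y = 5480.64
Solving the 2×2 system: x ≈ 40.8, y ≈ -29.1 km.
Check against YBH (with the unrounded x, y): √(x²+y²) = 50.10 ≈ 50.11 km. ✓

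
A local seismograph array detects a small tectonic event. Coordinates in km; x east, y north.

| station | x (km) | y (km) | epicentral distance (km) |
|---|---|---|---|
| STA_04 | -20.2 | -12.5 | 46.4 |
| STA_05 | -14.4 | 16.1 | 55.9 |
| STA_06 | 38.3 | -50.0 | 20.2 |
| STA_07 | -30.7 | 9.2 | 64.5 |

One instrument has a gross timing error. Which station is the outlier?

STA_06

Solve using three stations at a time. Using STA_04, STA_05, STA_07 (subtract circle equations pairwise → linear system) gives (x, y) ≈ (24.6, -23.7).
Distances from that point to each station vs reported:
  STA_04: calculated 46.2 vs reported 46.4 → residual 0.2 km
  STA_05: calculated 55.7 vs reported 55.9 → residual 0.2 km
  STA_06: calculated 29.7 vs reported 20.2 → residual 9.5 km
  STA_07: calculated 64.3 vs reported 64.5 → residual 0.2 km
STA_04, STA_05, STA_07 are mutually consistent (residuals ≈ 0); STA_06 is off by 9.5 km.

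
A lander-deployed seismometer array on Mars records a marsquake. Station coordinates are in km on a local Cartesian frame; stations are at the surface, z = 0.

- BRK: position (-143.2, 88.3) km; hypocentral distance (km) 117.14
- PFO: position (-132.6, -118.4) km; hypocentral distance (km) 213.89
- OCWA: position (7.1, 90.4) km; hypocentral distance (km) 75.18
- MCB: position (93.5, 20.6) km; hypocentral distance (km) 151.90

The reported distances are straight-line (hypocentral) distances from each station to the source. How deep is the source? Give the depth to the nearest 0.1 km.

z ≈ 53.1 km

Each station gives a sphere (x−x_i)² + (y−y_i)² + z² = d_i² (stations at z=0).
Subtracting the BRK sphere from PFO and OCWA: z² cancels, leaving linear equations in x and y:
21.2 x − 413.4 y = -28728.96
300.6 x + 4.2 y = -12010.81
Solving: x ≈ -40.898, y ≈ 67.397 km (keep extra digits for the depth step; rounded: -40.9, 67.4).
Then from the BRK sphere: z² = 117.14² − (x + 143.2)² − (y − 88.3)² with x = -40.898, y = 67.397, so z ≈ 53.096 ≈ 53.1 km.
Check against MCB (with the unrounded solution): distance 151.89 ≈ 151.90 km. ✓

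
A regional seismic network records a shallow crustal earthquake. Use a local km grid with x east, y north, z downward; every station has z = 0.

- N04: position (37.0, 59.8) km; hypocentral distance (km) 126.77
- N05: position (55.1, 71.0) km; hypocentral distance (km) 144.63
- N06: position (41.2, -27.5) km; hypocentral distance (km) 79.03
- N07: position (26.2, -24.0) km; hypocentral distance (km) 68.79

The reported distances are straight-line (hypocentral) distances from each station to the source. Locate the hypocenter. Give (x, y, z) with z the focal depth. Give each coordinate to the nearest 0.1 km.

Each station gives a sphere (x−x_i)² + (y−y_i)² + z² = d_i² (stations at z=0).
Subtracting the N04 sphere from N05 and N06: z² cancels, leaving linear equations in x and y:
36.2 x + 22.4 y = -1715.23
8.4 x − 174.6 y = 7333.54
Solving: x ≈ -20.774, y ≈ -43.001 km (keep extra digits for the depth step; rounded: -20.8, -43.0).
Then from the N04 sphere: z² = 126.77² − (x − 37.0)² − (y − 59.8)² with x = -20.774, y = -43.001, so z ≈ 46.527 ≈ 46.5 km.

(-20.8, -43.0, 46.5)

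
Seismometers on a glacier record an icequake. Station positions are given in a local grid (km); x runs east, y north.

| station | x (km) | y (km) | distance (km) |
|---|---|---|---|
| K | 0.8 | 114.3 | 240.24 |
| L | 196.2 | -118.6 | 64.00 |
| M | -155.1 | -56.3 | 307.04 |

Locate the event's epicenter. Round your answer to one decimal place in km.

x ≈ 151.5 km, y ≈ -72.8 km

Circle about each station: (x − 0.8)² + (y − 114.3)² = 240.24²; (x − 196.2)² + (y + 118.6)² = 64.00²; (x + 155.1)² + (y + 56.3)² = 307.04².
Subtracting the K equation from the L and M equations removes the quadratic terms:
390.8 x − 465.8 y = 93114.53
-311.8 x − 341.2 y = -22397.73
Solving the 2×2 system: x ≈ 151.5, y ≈ -72.8 km.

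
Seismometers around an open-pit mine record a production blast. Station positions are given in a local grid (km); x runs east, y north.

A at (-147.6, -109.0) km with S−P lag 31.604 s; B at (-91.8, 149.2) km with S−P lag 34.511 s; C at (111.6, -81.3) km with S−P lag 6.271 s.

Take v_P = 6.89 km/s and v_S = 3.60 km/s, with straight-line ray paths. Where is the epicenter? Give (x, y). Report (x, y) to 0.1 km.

x ≈ 81.8 km, y ≈ -44.6 km

Distance from S−P lag: d = Δt · v_P v_S / (v_P − v_S) = Δt · (6.89·3.60)/(6.89−3.60) ≈ 7.5392·Δt.
So d_A = 238.27, d_B = 260.19, d_C = 47.28 km.
Circle about each station: (x + 147.6)² + (y + 109.0)² = 238.27²; (x + 91.8)² + (y − 149.2)² = 260.19²; (x − 111.6)² + (y + 81.3)² = 47.28².
Subtracting pairs of circle equations eliminates x²+y² and gives linear equations (the radical axes):
111.6 x + 516.4 y = -13905.12
518.4 x + 55.4 y = 39934.68
Solving the 2×2 system: x ≈ 81.8, y ≈ -44.6 km.
Check against A (with the unrounded x, y): √((x + 147.6)²+(y + 109.0)²) = 238.27 ≈ 238.27 km. ✓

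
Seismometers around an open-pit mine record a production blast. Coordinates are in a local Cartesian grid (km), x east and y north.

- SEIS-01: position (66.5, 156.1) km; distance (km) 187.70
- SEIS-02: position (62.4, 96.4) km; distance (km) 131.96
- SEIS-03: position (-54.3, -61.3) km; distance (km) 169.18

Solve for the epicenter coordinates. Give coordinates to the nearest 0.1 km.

111.2 km east, -26.2 km north

Circle about each station: (x − 66.5)² + (y − 156.1)² = 187.70²; (x − 62.4)² + (y − 96.4)² = 131.96²; (x + 54.3)² + (y + 61.3)² = 169.18².
Subtracting the SEIS-01 equation from the SEIS-02 and SEIS-03 equations removes the quadratic terms:
-8.2 x − 119.4 y = 2215.11
-241.6 x − 434.8 y = -15473.86
Solving the 2×2 system: x ≈ 111.2, y ≈ -26.2 km.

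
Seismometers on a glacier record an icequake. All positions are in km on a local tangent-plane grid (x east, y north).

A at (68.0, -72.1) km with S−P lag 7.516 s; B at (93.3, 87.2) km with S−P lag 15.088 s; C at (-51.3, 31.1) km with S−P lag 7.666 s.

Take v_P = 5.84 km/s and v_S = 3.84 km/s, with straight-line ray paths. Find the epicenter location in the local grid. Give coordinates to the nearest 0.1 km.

-11.9 km east, -45.3 km north

Distance from S−P lag: d = Δt · v_P v_S / (v_P − v_S) = Δt · (5.84·3.84)/(5.84−3.84) ≈ 11.2128·Δt.
So d_A = 84.28, d_B = 169.18, d_C = 85.96 km.
Circle about each station: (x − 68.0)² + (y + 72.1)² = 84.28²; (x − 93.3)² + (y − 87.2)² = 169.18²; (x + 51.3)² + (y − 31.1)² = 85.96².
Subtracting pairs of circle equations eliminates x²+y² and gives linear equations (the radical axes):
50.6 x + 318.6 y = -15032.43
-238.6 x + 206.4 y = -6509.51
Solving the 2×2 system: x ≈ -11.9, y ≈ -45.3 km.
Check against A (with the unrounded x, y): √((x − 68.0)²+(y + 72.1)²) = 84.28 ≈ 84.28 km. ✓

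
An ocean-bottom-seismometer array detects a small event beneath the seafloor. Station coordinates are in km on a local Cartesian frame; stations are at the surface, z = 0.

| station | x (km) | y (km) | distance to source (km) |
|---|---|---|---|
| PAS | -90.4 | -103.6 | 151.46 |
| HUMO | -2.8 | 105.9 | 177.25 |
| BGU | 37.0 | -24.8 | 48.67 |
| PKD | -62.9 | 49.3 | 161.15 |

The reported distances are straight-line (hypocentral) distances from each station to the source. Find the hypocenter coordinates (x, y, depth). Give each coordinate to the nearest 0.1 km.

Each station gives a sphere (x−x_i)² + (y−y_i)² + z² = d_i² (stations at z=0).
Subtracting the PAS sphere from HUMO and BGU: z² cancels, leaving linear equations in x and y:
175.2 x + 419.0 y = -16159.90
254.8 x + 157.6 y = 3650.28
Solving: x ≈ 51.501, y ≈ -60.102 km (keep extra digits for the depth step; rounded: 51.5, -60.1).
Then from the PAS sphere: z² = 151.46² − (x + 90.4)² − (y + 103.6)² with x = 51.501, y = -60.102, so z ≈ 30.202 ≈ 30.2 km.

x ≈ 51.5 km, y ≈ -60.1 km, depth ≈ 30.2 km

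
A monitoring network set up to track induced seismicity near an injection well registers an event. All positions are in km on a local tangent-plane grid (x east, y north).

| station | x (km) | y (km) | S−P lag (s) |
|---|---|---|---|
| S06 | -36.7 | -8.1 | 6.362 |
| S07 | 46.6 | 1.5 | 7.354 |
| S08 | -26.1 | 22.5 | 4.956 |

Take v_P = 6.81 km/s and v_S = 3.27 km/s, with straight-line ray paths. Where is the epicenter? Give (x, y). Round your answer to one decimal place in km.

Distance from S−P lag: d = Δt · v_P v_S / (v_P − v_S) = Δt · (6.81·3.27)/(6.81−3.27) ≈ 6.2906·Δt.
So d_S06 = 40.02, d_S07 = 46.26, d_S08 = 31.18 km.
Circle about each station: (x + 36.7)² + (y + 8.1)² = 40.02²; (x − 46.6)² + (y − 1.5)² = 46.26²; (x + 26.1)² + (y − 22.5)² = 31.18².
Subtracting the S06 equation from the S07 and S08 equations removes the quadratic terms:
166.6 x + 19.2 y = 222.92
21.2 x + 61.2 y = 404.37
Solving the 2×2 system: x ≈ 0.6, y ≈ 6.4 km.
Check against S06 (with the unrounded x, y): √((x + 36.7)²+(y + 8.1)²) = 40.02 ≈ 40.02 km. ✓

0.6 km east, 6.4 km north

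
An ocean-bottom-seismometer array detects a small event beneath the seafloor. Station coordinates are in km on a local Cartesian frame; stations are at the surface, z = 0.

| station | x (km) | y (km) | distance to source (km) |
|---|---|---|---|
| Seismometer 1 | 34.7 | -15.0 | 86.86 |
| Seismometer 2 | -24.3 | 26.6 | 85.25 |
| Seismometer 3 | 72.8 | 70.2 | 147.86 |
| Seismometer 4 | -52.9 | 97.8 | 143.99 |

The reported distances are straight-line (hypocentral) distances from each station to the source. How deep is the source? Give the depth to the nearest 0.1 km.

Each station gives a sphere (x−x_i)² + (y−y_i)² + z² = d_i² (stations at z=0).
Subtracting the Seismometer 1 sphere from Seismometer 2 and Seismometer 3: z² cancels, leaving linear equations in x and y:
-118.0 x + 83.2 y = 146.06
76.2 x + 170.4 y = -5519.13
Solving: x ≈ -18.304, y ≈ -24.204 km (keep extra digits for the depth step; rounded: -18.3, -24.2).
Then from the Seismometer 1 sphere: z² = 86.86² − (x − 34.7)² − (y + 15.0)² with x = -18.304, y = -24.204, so z ≈ 68.195 ≈ 68.2 km.

depth ≈ 68.2 km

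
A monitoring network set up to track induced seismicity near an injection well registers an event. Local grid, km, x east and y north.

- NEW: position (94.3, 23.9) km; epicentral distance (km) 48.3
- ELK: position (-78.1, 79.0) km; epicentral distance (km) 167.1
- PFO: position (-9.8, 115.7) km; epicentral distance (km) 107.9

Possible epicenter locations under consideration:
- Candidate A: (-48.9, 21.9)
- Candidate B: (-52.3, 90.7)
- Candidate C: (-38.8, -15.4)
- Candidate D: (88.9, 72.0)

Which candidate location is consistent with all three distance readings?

Candidate D

For each candidate, compare |candidate − station| to the reported distance:
Candidate A: residuals NEW 94.9, ELK 103.0, PFO 6.3 → max 103.0 km
Candidate B: residuals NEW 112.8, ELK 138.8, PFO 58.6 → max 138.8 km
Candidate C: residuals NEW 90.5, ELK 64.8, PFO 26.4 → max 90.5 km
Candidate D: residuals NEW 0.1, ELK 0.0, PFO 0.0 → max 0.1 km
Only Candidate D has all residuals ≈ 0.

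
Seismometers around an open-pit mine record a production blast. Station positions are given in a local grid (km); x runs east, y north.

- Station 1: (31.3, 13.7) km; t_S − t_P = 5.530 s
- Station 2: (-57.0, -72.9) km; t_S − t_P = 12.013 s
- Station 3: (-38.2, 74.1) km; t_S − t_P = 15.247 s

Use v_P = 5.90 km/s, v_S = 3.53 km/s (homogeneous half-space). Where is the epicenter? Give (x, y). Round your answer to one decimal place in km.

Distance from S−P lag: d = Δt · v_P v_S / (v_P − v_S) = Δt · (5.90·3.53)/(5.90−3.53) ≈ 8.7878·Δt.
So d_Station 1 = 48.60, d_Station 2 = 105.57, d_Station 3 = 133.99 km.
Circle about each station: (x − 31.3)² + (y − 13.7)² = 48.60²; (x + 57.0)² + (y + 72.9)² = 105.57²; (x + 38.2)² + (y − 74.1)² = 133.99².
Subtracting the Station 1 equation from the Station 2 and Station 3 equations removes the quadratic terms:
-176.6 x − 173.2 y = -1387.03
-139.0 x + 120.8 y = -9808.69
Solving the 2×2 system: x ≈ 41.1, y ≈ -33.9 km.
Check against Station 1 (with the unrounded x, y): √((x − 31.3)²+(y − 13.7)²) = 48.60 ≈ 48.60 km. ✓

41.1 km east, -33.9 km north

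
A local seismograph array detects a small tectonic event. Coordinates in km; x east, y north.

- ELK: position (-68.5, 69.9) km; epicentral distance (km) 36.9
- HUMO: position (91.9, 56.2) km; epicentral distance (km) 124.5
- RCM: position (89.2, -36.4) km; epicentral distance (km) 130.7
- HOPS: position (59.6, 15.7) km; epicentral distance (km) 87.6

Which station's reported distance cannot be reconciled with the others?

ELK

Solve using three stations at a time. Using HUMO, RCM, HOPS (subtract circle equations pairwise → linear system) gives (x, y) ≈ (-27.8, 21.9).
Distances from that point to each station vs reported:
  ELK: calculated 63.0 vs reported 36.9 → residual 26.1 km
  HUMO: calculated 124.5 vs reported 124.5 → residual 0.0 km
  RCM: calculated 130.7 vs reported 130.7 → residual 0.0 km
  HOPS: calculated 87.6 vs reported 87.6 → residual 0.0 km
HUMO, RCM, HOPS are mutually consistent (residuals ≈ 0); ELK is off by 26.1 km.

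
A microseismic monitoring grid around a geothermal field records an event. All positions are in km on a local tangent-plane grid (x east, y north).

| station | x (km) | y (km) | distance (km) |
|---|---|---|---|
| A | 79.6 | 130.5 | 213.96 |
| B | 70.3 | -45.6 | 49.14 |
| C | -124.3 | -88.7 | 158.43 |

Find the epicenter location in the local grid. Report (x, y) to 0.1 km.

Circle about each station: (x − 79.6)² + (y − 130.5)² = 213.96²; (x − 70.3)² + (y + 45.6)² = 49.14²; (x + 124.3)² + (y + 88.7)² = 158.43².
Subtracting pairs of circle equations eliminates x²+y² and gives linear equations (the radical axes):
-18.6 x − 352.2 y = 27019.18
-407.8 x − 438.4 y = 20630.59
Solving the 2×2 system: x ≈ 33.8, y ≈ -78.5 km.

x ≈ 33.8 km, y ≈ -78.5 km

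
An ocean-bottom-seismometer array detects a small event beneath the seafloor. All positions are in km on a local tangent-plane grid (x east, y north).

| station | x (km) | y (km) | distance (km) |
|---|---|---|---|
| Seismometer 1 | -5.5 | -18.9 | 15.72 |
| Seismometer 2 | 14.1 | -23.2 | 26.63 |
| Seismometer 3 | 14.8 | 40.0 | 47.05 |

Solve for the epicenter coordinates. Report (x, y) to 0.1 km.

-3.6 km east, -3.3 km north

Circle about each station: (x + 5.5)² + (y + 18.9)² = 15.72²; (x − 14.1)² + (y + 23.2)² = 26.63²; (x − 14.8)² + (y − 40.0)² = 47.05².
Subtracting pairs of circle equations eliminates x²+y² and gives linear equations (the radical axes):
39.2 x − 8.6 y = -112.45
40.6 x + 117.8 y = -535.00
Solving the 2×2 system: x ≈ -3.6, y ≈ -3.3 km.
Check against Seismometer 1 (with the unrounded x, y): √((x + 5.5)²+(y + 18.9)²) = 15.71 ≈ 15.72 km. ✓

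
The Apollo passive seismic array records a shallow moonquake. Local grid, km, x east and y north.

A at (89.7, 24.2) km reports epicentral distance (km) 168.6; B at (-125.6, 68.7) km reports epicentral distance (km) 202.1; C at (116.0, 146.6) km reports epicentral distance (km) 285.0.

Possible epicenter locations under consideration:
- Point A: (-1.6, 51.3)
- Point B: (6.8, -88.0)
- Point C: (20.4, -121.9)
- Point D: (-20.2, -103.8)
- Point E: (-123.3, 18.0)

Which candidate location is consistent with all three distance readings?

For each candidate, compare |candidate − station| to the reported distance:
Point A: residuals A 73.4, B 76.9, C 133.6 → max 133.6 km
Point B: residuals A 29.1, B 3.0, C 26.2 → max 29.1 km
Point C: residuals A 6.9, B 38.0, C 0.0 → max 38.0 km
Point D: residuals A 0.1, B 0.1, C 0.0 → max 0.1 km
Point E: residuals A 44.5, B 151.3, C 13.3 → max 151.3 km
Only Point D has all residuals ≈ 0.

Point D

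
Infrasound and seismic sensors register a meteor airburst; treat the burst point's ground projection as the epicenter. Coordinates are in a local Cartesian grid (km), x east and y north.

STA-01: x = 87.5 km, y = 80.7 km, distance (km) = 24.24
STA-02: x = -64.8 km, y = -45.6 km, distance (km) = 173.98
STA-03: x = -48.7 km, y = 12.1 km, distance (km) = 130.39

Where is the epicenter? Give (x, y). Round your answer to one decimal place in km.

Circle about each station: (x − 87.5)² + (y − 80.7)² = 24.24²; (x + 64.8)² + (y + 45.6)² = 173.98²; (x + 48.7)² + (y − 12.1)² = 130.39².
Subtracting pairs of circle equations eliminates x²+y² and gives linear equations (the radical axes):
-304.6 x − 252.6 y = -37571.80
-272.4 x − 137.2 y = -28064.61
Solving the 2×2 system: x ≈ 71.6, y ≈ 62.4 km.
Check against STA-01 (with the unrounded x, y): √((x − 87.5)²+(y − 80.7)²) = 24.24 ≈ 24.24 km. ✓

71.6 km east, 62.4 km north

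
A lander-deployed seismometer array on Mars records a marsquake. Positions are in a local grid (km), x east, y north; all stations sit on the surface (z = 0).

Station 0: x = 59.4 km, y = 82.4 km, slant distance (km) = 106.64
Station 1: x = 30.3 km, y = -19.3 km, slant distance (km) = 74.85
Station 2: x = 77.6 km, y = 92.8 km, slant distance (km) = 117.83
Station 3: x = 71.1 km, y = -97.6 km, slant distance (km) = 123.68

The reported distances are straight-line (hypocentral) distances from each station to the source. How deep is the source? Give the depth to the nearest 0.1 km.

69.4 km

Each station gives a sphere (x−x_i)² + (y−y_i)² + z² = d_i² (stations at z=0).
Subtracting the Station 0 sphere from Station 1 and Station 2: z² cancels, leaving linear equations in x and y:
-58.2 x − 203.4 y = -3257.97
36.4 x + 20.8 y = 1803.66
Solving: x ≈ 48.295, y ≈ 2.199 km (keep extra digits for the depth step; rounded: 48.3, 2.2).
Then from the Station 0 sphere: z² = 106.64² − (x − 59.4)² − (y − 82.4)² with x = 48.295, y = 2.199, so z ≈ 69.401 ≈ 69.4 km.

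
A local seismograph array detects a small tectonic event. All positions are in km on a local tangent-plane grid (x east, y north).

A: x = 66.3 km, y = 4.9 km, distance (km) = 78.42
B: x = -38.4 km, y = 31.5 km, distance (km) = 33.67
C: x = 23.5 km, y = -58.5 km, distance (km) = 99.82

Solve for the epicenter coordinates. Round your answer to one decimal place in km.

Circle about each station: (x − 66.3)² + (y − 4.9)² = 78.42²; (x + 38.4)² + (y − 31.5)² = 33.67²; (x − 23.5)² + (y + 58.5)² = 99.82².
Subtracting the A equation from the B and C equations removes the quadratic terms:
-209.4 x + 53.2 y = 3063.14
-85.6 x − 126.8 y = -4259.54
Solving the 2×2 system: x ≈ -5.2, y ≈ 37.1 km.
Check against A (with the unrounded x, y): √((x − 66.3)²+(y − 4.9)²) = 78.42 ≈ 78.42 km. ✓

(-5.2, 37.1)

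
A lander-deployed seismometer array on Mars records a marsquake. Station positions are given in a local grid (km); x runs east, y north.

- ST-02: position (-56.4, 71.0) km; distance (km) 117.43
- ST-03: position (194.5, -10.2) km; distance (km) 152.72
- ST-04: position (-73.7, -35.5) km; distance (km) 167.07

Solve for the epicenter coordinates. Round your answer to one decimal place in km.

Circle about each station: (x + 56.4)² + (y − 71.0)² = 117.43²; (x − 194.5)² + (y + 10.2)² = 152.72²; (x + 73.7)² + (y + 35.5)² = 167.07².
Subtracting pairs of circle equations eliminates x²+y² and gives linear equations (the radical axes):
501.8 x − 162.4 y = 20178.74
-34.6 x − 213.0 y = -15652.60
Solving the 2×2 system: x ≈ 60.8, y ≈ 63.6 km.
Check against ST-02 (with the unrounded x, y): √((x + 56.4)²+(y − 71.0)²) = 117.43 ≈ 117.43 km. ✓

(60.8, 63.6)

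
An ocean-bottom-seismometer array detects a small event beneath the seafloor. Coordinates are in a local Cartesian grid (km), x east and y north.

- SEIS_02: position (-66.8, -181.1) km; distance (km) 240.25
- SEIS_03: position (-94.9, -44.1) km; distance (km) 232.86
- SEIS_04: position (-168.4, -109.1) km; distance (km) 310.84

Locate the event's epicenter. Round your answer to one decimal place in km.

Circle about each station: (x + 66.8)² + (y + 181.1)² = 240.25²; (x + 94.9)² + (y + 44.1)² = 232.86²; (x + 168.4)² + (y + 109.1)² = 310.84².
Subtracting the SEIS_02 equation from the SEIS_03 and SEIS_04 equations removes the quadratic terms:
-56.2 x + 274.0 y = -22812.35
-203.2 x + 144.0 y = -35899.52
Solving the 2×2 system: x ≈ 137.7, y ≈ -55.0 km.

(137.7, -55.0)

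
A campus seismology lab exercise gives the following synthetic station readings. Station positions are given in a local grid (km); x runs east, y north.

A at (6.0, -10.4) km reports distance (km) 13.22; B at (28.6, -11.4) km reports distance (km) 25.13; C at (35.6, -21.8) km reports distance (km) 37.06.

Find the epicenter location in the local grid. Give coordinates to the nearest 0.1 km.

(7.8, 2.7)

Circle about each station: (x − 6.0)² + (y + 10.4)² = 13.22²; (x − 28.6)² + (y + 11.4)² = 25.13²; (x − 35.6)² + (y + 21.8)² = 37.06².
Subtracting pairs of circle equations eliminates x²+y² and gives linear equations (the radical axes):
45.2 x − 2.0 y = 347.01
59.2 x − 22.8 y = 399.76
Solving the 2×2 system: x ≈ 7.8, y ≈ 2.7 km.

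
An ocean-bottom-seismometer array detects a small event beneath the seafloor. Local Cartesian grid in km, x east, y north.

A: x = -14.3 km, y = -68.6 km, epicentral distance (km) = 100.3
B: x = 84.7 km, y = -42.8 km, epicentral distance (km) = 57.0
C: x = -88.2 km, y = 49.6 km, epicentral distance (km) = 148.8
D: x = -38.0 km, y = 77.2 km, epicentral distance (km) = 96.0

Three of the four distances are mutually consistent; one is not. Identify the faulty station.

Solve using three stations at a time. Using A, B, C (subtract circle equations pairwise → linear system) gives (x, y) ≈ (53.8, 5.1).
Distances from that point to each station vs reported:
  A: calculated 100.3 vs reported 100.3 → residual 0.0 km
  B: calculated 57.0 vs reported 57.0 → residual 0.0 km
  C: calculated 148.8 vs reported 148.8 → residual 0.0 km
  D: calculated 116.7 vs reported 96.0 → residual 20.7 km
A, B, C are mutually consistent (residuals ≈ 0); D is off by 20.7 km.

D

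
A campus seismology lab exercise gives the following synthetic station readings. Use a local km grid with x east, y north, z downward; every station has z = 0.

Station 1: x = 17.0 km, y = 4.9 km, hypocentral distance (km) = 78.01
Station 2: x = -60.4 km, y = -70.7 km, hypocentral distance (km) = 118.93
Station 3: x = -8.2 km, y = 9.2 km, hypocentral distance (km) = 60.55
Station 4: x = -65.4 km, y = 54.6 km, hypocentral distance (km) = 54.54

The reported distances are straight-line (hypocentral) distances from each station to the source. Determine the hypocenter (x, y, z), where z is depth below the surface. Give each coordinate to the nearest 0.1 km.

(-38.4, 37.5, 44.2)

Each station gives a sphere (x−x_i)² + (y−y_i)² + z² = d_i² (stations at z=0).
Subtracting the Station 1 sphere from Station 2 and Station 3: z² cancels, leaving linear equations in x and y:
-154.8 x − 151.2 y = 274.86
-50.4 x + 8.6 y = 2258.13
Solving: x ≈ -38.405, y ≈ 37.502 km (keep extra digits for the depth step; rounded: -38.4, 37.5).
Then from the Station 1 sphere: z² = 78.01² − (x − 17.0)² − (y − 4.9)² with x = -38.405, y = 37.502, so z ≈ 44.192 ≈ 44.2 km.
Check against Station 4 (with the unrounded solution): distance 54.53 ≈ 54.54 km. ✓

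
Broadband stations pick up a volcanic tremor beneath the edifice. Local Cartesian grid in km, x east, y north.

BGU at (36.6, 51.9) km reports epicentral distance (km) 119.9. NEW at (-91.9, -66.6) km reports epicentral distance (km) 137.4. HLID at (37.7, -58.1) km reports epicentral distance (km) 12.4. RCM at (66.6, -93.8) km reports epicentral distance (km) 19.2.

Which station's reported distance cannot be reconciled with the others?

RCM

Solve using three stations at a time. Using BGU, NEW, HLID (subtract circle equations pairwise → linear system) gives (x, y) ≈ (45.5, -67.7).
Distances from that point to each station vs reported:
  BGU: calculated 119.9 vs reported 119.9 → residual 0.0 km
  NEW: calculated 137.4 vs reported 137.4 → residual 0.0 km
  HLID: calculated 12.3 vs reported 12.4 → residual 0.1 km
  RCM: calculated 33.6 vs reported 19.2 → residual 14.4 km
BGU, NEW, HLID are mutually consistent (residuals ≈ 0); RCM is off by 14.4 km.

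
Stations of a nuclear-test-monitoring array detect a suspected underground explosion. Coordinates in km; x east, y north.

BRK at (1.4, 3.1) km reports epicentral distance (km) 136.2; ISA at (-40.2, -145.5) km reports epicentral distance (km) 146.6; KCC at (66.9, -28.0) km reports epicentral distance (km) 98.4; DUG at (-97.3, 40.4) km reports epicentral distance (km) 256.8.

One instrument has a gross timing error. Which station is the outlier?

Solve using three stations at a time. Using ISA, KCC, DUG (subtract circle equations pairwise → linear system) gives (x, y) ≈ (103.9, -119.1).
Distances from that point to each station vs reported:
  BRK: calculated 159.5 vs reported 136.2 → residual 23.3 km
  ISA: calculated 146.5 vs reported 146.6 → residual 0.1 km
  KCC: calculated 98.3 vs reported 98.4 → residual 0.1 km
  DUG: calculated 256.8 vs reported 256.8 → residual 0.0 km
ISA, KCC, DUG are mutually consistent (residuals ≈ 0); BRK is off by 23.3 km.

BRK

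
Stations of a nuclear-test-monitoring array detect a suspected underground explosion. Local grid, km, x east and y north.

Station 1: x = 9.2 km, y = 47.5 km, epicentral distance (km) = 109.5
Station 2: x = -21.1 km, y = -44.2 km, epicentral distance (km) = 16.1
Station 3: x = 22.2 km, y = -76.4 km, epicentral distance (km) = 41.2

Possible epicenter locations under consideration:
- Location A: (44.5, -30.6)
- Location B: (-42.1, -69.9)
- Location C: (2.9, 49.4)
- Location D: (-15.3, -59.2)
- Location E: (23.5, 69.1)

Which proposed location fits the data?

Location D

For each candidate, compare |candidate − station| to the reported distance:
Location A: residuals Station 1 23.8, Station 2 50.9, Station 3 9.7 → max 50.9 km
Location B: residuals Station 1 18.6, Station 2 17.1, Station 3 23.4 → max 23.4 km
Location C: residuals Station 1 102.9, Station 2 80.5, Station 3 86.1 → max 102.9 km
Location D: residuals Station 1 0.0, Station 2 0.0, Station 3 0.1 → max 0.1 km
Location E: residuals Station 1 83.6, Station 2 105.7, Station 3 104.3 → max 105.7 km
Only Location D has all residuals ≈ 0.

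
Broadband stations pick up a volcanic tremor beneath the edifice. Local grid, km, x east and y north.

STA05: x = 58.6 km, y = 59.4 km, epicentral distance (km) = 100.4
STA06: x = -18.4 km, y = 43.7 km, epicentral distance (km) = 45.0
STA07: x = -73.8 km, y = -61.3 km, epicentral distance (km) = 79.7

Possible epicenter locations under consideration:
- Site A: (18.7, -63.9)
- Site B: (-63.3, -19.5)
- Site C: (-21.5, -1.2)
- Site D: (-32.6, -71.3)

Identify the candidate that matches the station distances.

For each candidate, compare |candidate − station| to the reported distance:
Site A: residuals STA05 29.2, STA06 68.8, STA07 12.8 → max 68.8 km
Site B: residuals STA05 44.8, STA06 32.5, STA07 36.6 → max 44.8 km
Site C: residuals STA05 0.0, STA06 0.0, STA07 0.0 → max 0.0 km
Site D: residuals STA05 59.0, STA06 70.9, STA07 37.3 → max 70.9 km
Only Site C has all residuals ≈ 0.

Site C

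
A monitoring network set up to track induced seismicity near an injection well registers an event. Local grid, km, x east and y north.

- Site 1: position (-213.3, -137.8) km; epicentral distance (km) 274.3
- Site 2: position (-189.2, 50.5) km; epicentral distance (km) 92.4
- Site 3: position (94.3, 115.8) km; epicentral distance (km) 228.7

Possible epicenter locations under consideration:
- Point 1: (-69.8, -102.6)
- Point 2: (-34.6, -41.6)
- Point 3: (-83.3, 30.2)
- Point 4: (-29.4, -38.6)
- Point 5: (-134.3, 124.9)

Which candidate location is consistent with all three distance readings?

For each candidate, compare |candidate − station| to the reported distance:
Point 1: residuals Site 1 126.5, Site 2 101.8, Site 3 44.5 → max 126.5 km
Point 2: residuals Site 1 71.4, Site 2 87.6, Site 3 25.3 → max 87.6 km
Point 3: residuals Site 1 61.9, Site 2 15.4, Site 3 31.5 → max 61.9 km
Point 4: residuals Site 1 65.4, Site 2 90.6, Site 3 30.9 → max 90.6 km
Point 5: residuals Site 1 0.0, Site 2 0.1, Site 3 0.1 → max 0.1 km
Only Point 5 has all residuals ≈ 0.

Point 5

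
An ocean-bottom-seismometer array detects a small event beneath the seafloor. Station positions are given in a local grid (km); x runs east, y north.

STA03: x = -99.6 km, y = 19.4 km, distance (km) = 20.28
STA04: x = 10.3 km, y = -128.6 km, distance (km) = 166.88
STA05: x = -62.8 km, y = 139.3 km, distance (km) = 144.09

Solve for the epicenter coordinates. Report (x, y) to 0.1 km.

x ≈ -96.9 km, y ≈ -0.7 km

Circle about each station: (x + 99.6)² + (y − 19.4)² = 20.28²; (x − 10.3)² + (y + 128.6)² = 166.88²; (x + 62.8)² + (y − 139.3)² = 144.09².
Subtracting the STA03 equation from the STA04 and STA05 equations removes the quadratic terms:
219.8 x − 296.0 y = -21090.13
73.6 x + 239.8 y = -7298.84
Solving the 2×2 system: x ≈ -96.9, y ≈ -0.7 km.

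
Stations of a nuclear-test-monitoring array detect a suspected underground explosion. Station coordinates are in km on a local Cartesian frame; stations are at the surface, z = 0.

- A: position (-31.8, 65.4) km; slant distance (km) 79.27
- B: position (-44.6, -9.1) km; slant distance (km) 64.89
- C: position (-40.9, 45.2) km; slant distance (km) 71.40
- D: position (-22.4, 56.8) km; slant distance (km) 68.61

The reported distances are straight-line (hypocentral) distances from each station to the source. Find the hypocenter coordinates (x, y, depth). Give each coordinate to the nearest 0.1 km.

(6.8, 6.5, 36.4)

Each station gives a sphere (x−x_i)² + (y−y_i)² + z² = d_i² (stations at z=0).
Subtracting the A sphere from B and C: z² cancels, leaving linear equations in x and y:
-25.6 x − 149.0 y = -1143.41
-18.2 x − 40.4 y = -386.78
Solving: x ≈ 6.817, y ≈ 6.503 km (keep extra digits for the depth step; rounded: 6.8, 6.5).
Then from the A sphere: z² = 79.27² − (x + 31.8)² − (y − 65.4)² with x = 6.817, y = 6.503, so z ≈ 36.381 ≈ 36.4 km.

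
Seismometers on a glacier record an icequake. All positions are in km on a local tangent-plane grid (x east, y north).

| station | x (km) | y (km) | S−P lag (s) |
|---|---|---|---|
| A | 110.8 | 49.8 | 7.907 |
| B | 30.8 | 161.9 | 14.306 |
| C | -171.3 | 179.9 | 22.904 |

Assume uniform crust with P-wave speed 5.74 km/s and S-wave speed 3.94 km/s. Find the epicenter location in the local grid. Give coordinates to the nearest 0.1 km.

Distance from S−P lag: d = Δt · v_P v_S / (v_P − v_S) = Δt · (5.74·3.94)/(5.74−3.94) ≈ 12.5642·Δt.
So d_A = 99.35, d_B = 179.74, d_C = 287.77 km.
Circle about each station: (x − 110.8)² + (y − 49.8)² = 99.35²; (x − 30.8)² + (y − 161.9)² = 179.74²; (x + 171.3)² + (y − 179.9)² = 287.77².
Subtracting pairs of circle equations eliminates x²+y² and gives linear equations (the radical axes):
-160.0 x + 224.2 y = -10032.48
-564.2 x + 260.2 y = -25990.13
Solving the 2×2 system: x ≈ 37.9, y ≈ -17.7 km.

37.9 km east, -17.7 km north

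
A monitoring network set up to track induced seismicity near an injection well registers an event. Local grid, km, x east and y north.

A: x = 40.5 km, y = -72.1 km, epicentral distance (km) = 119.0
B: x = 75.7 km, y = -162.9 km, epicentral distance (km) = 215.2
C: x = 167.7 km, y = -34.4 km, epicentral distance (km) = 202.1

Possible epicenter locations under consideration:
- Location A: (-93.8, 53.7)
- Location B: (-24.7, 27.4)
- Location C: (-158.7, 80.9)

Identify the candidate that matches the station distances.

Location B

For each candidate, compare |candidate − station| to the reported distance:
Location A: residuals A 65.0, B 59.8, C 73.8 → max 73.8 km
Location B: residuals A 0.0, B 0.0, C 0.0 → max 0.0 km
Location C: residuals A 132.2, B 123.0, C 144.1 → max 144.1 km
Only Location B has all residuals ≈ 0.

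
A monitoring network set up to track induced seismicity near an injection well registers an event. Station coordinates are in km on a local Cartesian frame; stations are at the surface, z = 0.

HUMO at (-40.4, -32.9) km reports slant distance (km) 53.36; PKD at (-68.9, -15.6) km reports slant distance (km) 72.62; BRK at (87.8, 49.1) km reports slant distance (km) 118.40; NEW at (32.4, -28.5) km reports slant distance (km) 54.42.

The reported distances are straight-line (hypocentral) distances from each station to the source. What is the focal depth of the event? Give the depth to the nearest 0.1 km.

Each station gives a sphere (x−x_i)² + (y−y_i)² + z² = d_i² (stations at z=0).
Subtracting the HUMO sphere from PKD and BRK: z² cancels, leaving linear equations in x and y:
-57.0 x + 34.6 y = -150.37
256.4 x + 164.0 y = -3766.19
Solving: x ≈ -5.799, y ≈ -13.899 km (keep extra digits for the depth step; rounded: -5.8, -13.9).
Then from the HUMO sphere: z² = 53.36² − (x + 40.4)² − (y + 32.9)² with x = -5.799, y = -13.899, so z ≈ 35.903 ≈ 35.9 km.
Check against NEW (with the unrounded solution): distance 54.42 ≈ 54.42 km. ✓

35.9 km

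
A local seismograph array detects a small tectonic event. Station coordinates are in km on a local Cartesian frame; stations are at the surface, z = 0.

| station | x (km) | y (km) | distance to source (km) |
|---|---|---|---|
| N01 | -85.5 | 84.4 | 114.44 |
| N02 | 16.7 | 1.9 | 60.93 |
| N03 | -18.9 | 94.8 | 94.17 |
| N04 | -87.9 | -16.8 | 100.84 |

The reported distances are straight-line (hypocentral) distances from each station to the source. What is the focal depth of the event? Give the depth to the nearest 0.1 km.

z ≈ 52.9 km

Each station gives a sphere (x−x_i)² + (y−y_i)² + z² = d_i² (stations at z=0).
Subtracting the N01 sphere from N02 and N03: z² cancels, leaving linear equations in x and y:
204.4 x − 165.0 y = -4767.06
133.2 x + 20.8 y = -860.84
Solving: x ≈ -9.195, y ≈ 17.500 km (keep extra digits for the depth step; rounded: -9.2, 17.5).
Then from the N01 sphere: z² = 114.44² − (x + 85.5)² − (y − 84.4)² with x = -9.195, y = 17.500, so z ≈ 52.900 ≈ 52.9 km.
Check against N04 (with the unrounded solution): distance 100.84 ≈ 100.84 km. ✓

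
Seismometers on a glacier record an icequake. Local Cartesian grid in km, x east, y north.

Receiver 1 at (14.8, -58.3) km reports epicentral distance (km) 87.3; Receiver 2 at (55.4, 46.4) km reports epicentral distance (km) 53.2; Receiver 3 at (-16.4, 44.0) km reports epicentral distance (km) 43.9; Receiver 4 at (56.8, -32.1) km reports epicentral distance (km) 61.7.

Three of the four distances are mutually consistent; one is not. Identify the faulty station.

Receiver 1

Solve using three stations at a time. Using Receiver 2, Receiver 3, Receiver 4 (subtract circle equations pairwise → linear system) gives (x, y) ≈ (14.3, 12.6).
Distances from that point to each station vs reported:
  Receiver 1: calculated 70.9 vs reported 87.3 → residual 16.4 km
  Receiver 2: calculated 53.2 vs reported 53.2 → residual 0.0 km
  Receiver 3: calculated 43.9 vs reported 43.9 → residual 0.0 km
  Receiver 4: calculated 61.7 vs reported 61.7 → residual 0.0 km
Receiver 2, Receiver 3, Receiver 4 are mutually consistent (residuals ≈ 0); Receiver 1 is off by 16.4 km.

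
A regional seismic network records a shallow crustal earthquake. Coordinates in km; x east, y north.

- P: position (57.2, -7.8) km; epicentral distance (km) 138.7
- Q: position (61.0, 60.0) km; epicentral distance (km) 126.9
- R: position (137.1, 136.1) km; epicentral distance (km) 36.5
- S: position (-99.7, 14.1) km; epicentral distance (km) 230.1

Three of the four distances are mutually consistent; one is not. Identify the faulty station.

Solve using three stations at a time. Using P, R, S (subtract circle equations pairwise → linear system) gives (x, y) ≈ (102.9, 123.2).
Distances from that point to each station vs reported:
  P: calculated 138.7 vs reported 138.7 → residual 0.0 km
  Q: calculated 75.8 vs reported 126.9 → residual 51.1 km
  R: calculated 36.5 vs reported 36.5 → residual 0.0 km
  S: calculated 230.1 vs reported 230.1 → residual 0.0 km
P, R, S are mutually consistent (residuals ≈ 0); Q is off by 51.1 km.

Q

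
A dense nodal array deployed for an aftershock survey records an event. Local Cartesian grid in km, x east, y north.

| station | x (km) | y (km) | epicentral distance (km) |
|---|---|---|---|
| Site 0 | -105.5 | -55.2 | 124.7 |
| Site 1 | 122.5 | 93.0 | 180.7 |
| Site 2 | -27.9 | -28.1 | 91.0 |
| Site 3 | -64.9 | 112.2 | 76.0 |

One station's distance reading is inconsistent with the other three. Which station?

Site 3

Solve using three stations at a time. Using Site 0, Site 1, Site 2 (subtract circle equations pairwise → linear system) gives (x, y) ≈ (-54.9, 58.8).
Distances from that point to each station vs reported:
  Site 0: calculated 124.7 vs reported 124.7 → residual 0.0 km
  Site 1: calculated 180.7 vs reported 180.7 → residual 0.0 km
  Site 2: calculated 91.0 vs reported 91.0 → residual 0.0 km
  Site 3: calculated 54.3 vs reported 76.0 → residual 21.7 km
Site 0, Site 1, Site 2 are mutually consistent (residuals ≈ 0); Site 3 is off by 21.7 km.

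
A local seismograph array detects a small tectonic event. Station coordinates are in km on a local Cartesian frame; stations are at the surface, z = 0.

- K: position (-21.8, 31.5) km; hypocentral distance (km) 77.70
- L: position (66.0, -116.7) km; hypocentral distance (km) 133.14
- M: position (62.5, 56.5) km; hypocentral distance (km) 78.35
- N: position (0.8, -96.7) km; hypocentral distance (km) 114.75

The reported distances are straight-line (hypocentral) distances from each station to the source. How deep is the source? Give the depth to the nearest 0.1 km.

Each station gives a sphere (x−x_i)² + (y−y_i)² + z² = d_i² (stations at z=0).
Subtracting the K sphere from L and M: z² cancels, leaving linear equations in x and y:
175.6 x − 296.4 y = 4818.43
168.6 x + 50.0 y = 5529.58
Solving: x ≈ 31.996, y ≈ 2.700 km (keep extra digits for the depth step; rounded: 32.0, 2.7).
Then from the K sphere: z² = 77.70² − (x + 21.8)² − (y − 31.5)² with x = 31.996, y = 2.700, so z ≈ 48.102 ≈ 48.1 km.

z ≈ 48.1 km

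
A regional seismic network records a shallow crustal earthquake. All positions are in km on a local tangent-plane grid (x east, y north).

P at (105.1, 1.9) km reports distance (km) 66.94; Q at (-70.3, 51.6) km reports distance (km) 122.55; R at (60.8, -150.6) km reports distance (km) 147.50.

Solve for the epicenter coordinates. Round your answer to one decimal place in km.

Circle about each station: (x − 105.1)² + (y − 1.9)² = 66.94²; (x + 70.3)² + (y − 51.6)² = 122.55²; (x − 60.8)² + (y + 150.6)² = 147.50².
Subtracting pairs of circle equations eliminates x²+y² and gives linear equations (the radical axes):
-350.8 x + 99.4 y = -13982.51
-88.6 x − 305.0 y = -1947.91
Solving the 2×2 system: x ≈ 38.5, y ≈ -4.8 km.
Check against P (with the unrounded x, y): √((x − 105.1)²+(y − 1.9)²) = 66.94 ≈ 66.94 km. ✓

x ≈ 38.5 km, y ≈ -4.8 km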